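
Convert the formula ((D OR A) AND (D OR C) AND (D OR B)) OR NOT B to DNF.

((D OR A) AND (D OR C) AND (D OR B)) OR NOT B
≡ (D AND D AND D) OR (D AND D AND B) OR (D AND C AND D) OR (D AND C AND B) OR (A AND D AND D) OR (A AND D AND B) OR (A AND C AND D) OR (A AND C AND B) OR NOT B   (distribute AND over OR)
≡ D OR (A AND C AND B) OR NOT B   (simplify)

D OR (A AND C AND B) OR NOT B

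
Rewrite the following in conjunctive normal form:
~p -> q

p | q

~p -> q
= ~~p | q   (eliminate ->)
= p | q   (double negation)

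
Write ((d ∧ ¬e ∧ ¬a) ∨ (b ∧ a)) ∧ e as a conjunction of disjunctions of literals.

(d ∨ b) ∧ (d ∨ a) ∧ (¬e ∨ b) ∧ (¬e ∨ a) ∧ (¬a ∨ b) ∧ e

((d ∧ ¬e ∧ ¬a) ∨ (b ∧ a)) ∧ e
⇔ (d ∨ b) ∧ (d ∨ a) ∧ (¬e ∨ b) ∧ (¬e ∨ a) ∧ (¬a ∨ b) ∧ (¬a ∨ a) ∧ e   (distribute ∨ over ∧)
⇔ (d ∨ b) ∧ (d ∨ a) ∧ (¬e ∨ b) ∧ (¬e ∨ a) ∧ (¬a ∨ b) ∧ e   (simplify)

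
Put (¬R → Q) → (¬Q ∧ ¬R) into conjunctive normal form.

(¬R → Q) → (¬Q ∧ ¬R)
≡ ¬(¬R → Q) ∨ (¬Q ∧ ¬R)   [eliminate →]
≡ ¬(¬¬R ∨ Q) ∨ (¬Q ∧ ¬R)   [eliminate →]
≡ (¬¬¬R ∧ ¬Q) ∨ (¬Q ∧ ¬R)   [De Morgan]
≡ (¬R ∧ ¬Q) ∨ (¬Q ∧ ¬R)   [double negation]
≡ (¬R ∨ ¬Q) ∧ (¬R ∨ ¬R) ∧ (¬Q ∨ ¬Q) ∧ (¬Q ∨ ¬R)   [distribute ∨ over ∧]
≡ ¬R ∧ ¬Q   [simplify]

¬R ∧ ¬Q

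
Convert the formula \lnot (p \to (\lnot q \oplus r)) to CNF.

\lnot (p \to (\lnot q \oplus r))
= \lnot (\lnot p \lor (\lnot q \oplus r))   [eliminate \to]
= \lnot (\lnot p \lor ((\lnot q \lor r) \land \lnot (\lnot q \land r)))   [expand \oplus]
= \lnot \lnot p \land \lnot ((\lnot q \lor r) \land \lnot (\lnot q \land r))   [De Morgan]
= p \land \lnot ((\lnot q \lor r) \land \lnot (\lnot q \land r))   [double negation]
= p \land (\lnot (\lnot q \lor r) \lor \lnot \lnot (\lnot q \land r))   [De Morgan]
= p \land ((\lnot \lnot q \land \lnot r) \lor \lnot \lnot (\lnot q \land r))   [De Morgan]
= p \land ((q \land \lnot r) \lor \lnot \lnot (\lnot q \land r))   [double negation]
= p \land ((q \land \lnot r) \lor (\lnot q \land r))   [double negation]
= p \land (q \lor \lnot q) \land (q \lor r) \land (\lnot r \lor \lnot q) \land (\lnot r \lor r)   [distribute \lor over \land]
= p \land (q \lor r) \land (\lnot r \lor \lnot q)   [simplify]

p \land (q \lor r) \land (\lnot r \lor \lnot q)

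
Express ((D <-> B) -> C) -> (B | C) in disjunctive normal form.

(~D & ~B & ~C) | B | C

((D <-> B) -> C) -> (B | C)
⇔ ~((D <-> B) -> C) | B | C   [eliminate ->]
⇔ ~(~(D <-> B) | C) | B | C   [eliminate ->]
⇔ ~(~((D -> B) & (B -> D)) | C) | B | C   [eliminate <->]
⇔ ~(~((~D | B) & (B -> D)) | C) | B | C   [eliminate ->]
⇔ ~(~((~D | B) & (~B | D)) | C) | B | C   [eliminate ->]
⇔ (~~((~D | B) & (~B | D)) & ~C) | B | C   [De Morgan]
⇔ ((~D | B) & (~B | D) & ~C) | B | C   [double negation]
⇔ (~D & ~B & ~C) | (~D & D & ~C) | (B & ~B & ~C) | (B & D & ~C) | B | C   [distribute & over |]
⇔ (~D & ~B & ~C) | B | C   [simplify]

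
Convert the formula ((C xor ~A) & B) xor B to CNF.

B & (~C | ~A | ~B) & (A | C | ~B)

((C xor ~A) & B) xor B
= (((C xor ~A) & B) | B) & ~((C xor ~A) & B & B)   (expand xor)
= (((C | ~A) & ~(C & ~A) & B) | B) & ~((C xor ~A) & B & B)   (expand xor)
= (((C | ~A) & ~(C & ~A) & B) | B) & ~((C | ~A) & ~(C & ~A) & B & B)   (expand xor)
= (((C | ~A) & (~C | ~~A) & B) | B) & ~((C | ~A) & ~(C & ~A) & B & B)   (De Morgan)
= (((C | ~A) & (~C | A) & B) | B) & ~((C | ~A) & ~(C & ~A) & B & B)   (double negation)
= (((C | ~A) & (~C | A) & B) | B) & (~(C | ~A) | ~~(C & ~A) | ~B | ~B)   (De Morgan)
= (((C | ~A) & (~C | A) & B) | B) & ((~C & ~~A) | ~~(C & ~A) | ~B | ~B)   (De Morgan)
= (((C | ~A) & (~C | A) & B) | B) & ((~C & A) | ~~(C & ~A) | ~B | ~B)   (double negation)
= (((C | ~A) & (~C | A) & B) | B) & ((~C & A) | (C & ~A) | ~B | ~B)   (double negation)
= (C | ~A | B) & (~C | A | B) & (B | B) & (~C | C | ~B | ~B) & (~C | ~A | ~B | ~B) & (A | C | ~B | ~B) & (A | ~A | ~B | ~B)   (distribute | over &)
= B & (~C | ~A | ~B) & (A | C | ~B)   (simplify)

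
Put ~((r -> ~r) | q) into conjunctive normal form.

~((r -> ~r) | q)
= ~(~r | ~r | q)   [eliminate ->]
= ~~r & ~~r & ~q   [De Morgan]
= r & ~~r & ~q   [double negation]
= r & r & ~q   [double negation]
= r & ~q   [simplify]

r & ~q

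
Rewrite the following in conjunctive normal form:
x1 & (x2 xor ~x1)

x1 & (x2 | ~x1)

x1 & (x2 xor ~x1)
= x1 & (x2 | ~x1) & ~(x2 & ~x1)   [expand xor]
= x1 & (x2 | ~x1) & (~x2 | ~~x1)   [De Morgan]
= x1 & (x2 | ~x1) & (~x2 | x1)   [double negation]
= x1 & (x2 | ~x1)   [simplify]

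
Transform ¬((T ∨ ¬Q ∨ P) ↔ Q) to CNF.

¬((T ∨ ¬Q ∨ P) ↔ Q)
≡ ¬(((T ∨ ¬Q ∨ P) → Q) ∧ (Q → (T ∨ ¬Q ∨ P)))
≡ ¬((¬(T ∨ ¬Q ∨ P) ∨ Q) ∧ (Q → (T ∨ ¬Q ∨ P)))
≡ ¬((¬(T ∨ ¬Q ∨ P) ∨ Q) ∧ (¬Q ∨ T ∨ ¬Q ∨ P))
≡ ¬(¬(T ∨ ¬Q ∨ P) ∨ Q) ∨ ¬(¬Q ∨ T ∨ ¬Q ∨ P)
≡ (¬¬(T ∨ ¬Q ∨ P) ∧ ¬Q) ∨ ¬(¬Q ∨ T ∨ ¬Q ∨ P)
≡ ((T ∨ ¬Q ∨ P) ∧ ¬Q) ∨ ¬(¬Q ∨ T ∨ ¬Q ∨ P)
≡ ((T ∨ ¬Q ∨ P) ∧ ¬Q) ∨ (¬¬Q ∧ ¬T ∧ ¬¬Q ∧ ¬P)
≡ ((T ∨ ¬Q ∨ P) ∧ ¬Q) ∨ (Q ∧ ¬T ∧ ¬¬Q ∧ ¬P)
≡ ((T ∨ ¬Q ∨ P) ∧ ¬Q) ∨ (Q ∧ ¬T ∧ Q ∧ ¬P)
≡ (T ∨ ¬Q ∨ P ∨ Q) ∧ (T ∨ ¬Q ∨ P ∨ ¬T) ∧ (T ∨ ¬Q ∨ P ∨ Q) ∧ (T ∨ ¬Q ∨ P ∨ ¬P) ∧ (¬Q ∨ Q) ∧ (¬Q ∨ ¬T) ∧ (¬Q ∨ Q) ∧ (¬Q ∨ ¬P)
≡ (¬Q ∨ ¬T) ∧ (¬Q ∨ ¬P)

(¬Q ∨ ¬T) ∧ (¬Q ∨ ¬P)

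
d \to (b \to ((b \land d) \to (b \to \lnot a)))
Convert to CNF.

\lnot d \lor \lnot b \lor \lnot a

d \to (b \to ((b \land d) \to (b \to \lnot a)))
= \lnot d \lor (b \to ((b \land d) \to (b \to \lnot a)))   — eliminate \to
= \lnot d \lor \lnot b \lor ((b \land d) \to (b \to \lnot a))   — eliminate \to
= \lnot d \lor \lnot b \lor \lnot (b \land d) \lor (b \to \lnot a)   — eliminate \to
= \lnot d \lor \lnot b \lor \lnot (b \land d) \lor \lnot b \lor \lnot a   — eliminate \to
= \lnot d \lor \lnot b \lor \lnot b \lor \lnot d \lor \lnot b \lor \lnot a   — De Morgan
= \lnot d \lor \lnot b \lor \lnot a   — simplify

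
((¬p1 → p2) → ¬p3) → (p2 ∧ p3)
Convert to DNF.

(p1 ∧ p3) ∨ (p2 ∧ p3)

((¬p1 → p2) → ¬p3) → (p2 ∧ p3)
≡ ¬((¬p1 → p2) → ¬p3) ∨ (p2 ∧ p3)   — eliminate →
≡ ¬(¬(¬p1 → p2) ∨ ¬p3) ∨ (p2 ∧ p3)   — eliminate →
≡ ¬(¬(¬¬p1 ∨ p2) ∨ ¬p3) ∨ (p2 ∧ p3)   — eliminate →
≡ (¬¬(¬¬p1 ∨ p2) ∧ ¬¬p3) ∨ (p2 ∧ p3)   — De Morgan
≡ ((¬¬p1 ∨ p2) ∧ ¬¬p3) ∨ (p2 ∧ p3)   — double negation
≡ ((p1 ∨ p2) ∧ ¬¬p3) ∨ (p2 ∧ p3)   — double negation
≡ ((p1 ∨ p2) ∧ p3) ∨ (p2 ∧ p3)   — double negation
≡ (p1 ∧ p3) ∨ (p2 ∧ p3) ∨ (p2 ∧ p3)   — distribute ∧ over ∨
≡ (p1 ∧ p3) ∨ (p2 ∧ p3)   — simplify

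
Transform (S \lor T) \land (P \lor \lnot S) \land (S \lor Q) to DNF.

(S \land P) \lor (T \land P \land Q) \lor (T \land \lnot S \land Q)

(S \lor T) \land (P \lor \lnot S) \land (S \lor Q)
⇔ (S \land P \land S) \lor (S \land P \land Q) \lor (S \land \lnot S \land S) \lor (S \land \lnot S \land Q) \lor (T \land P \land S) \lor (T \land P \land Q) \lor (T \land \lnot S \land S) \lor (T \land \lnot S \land Q)   [distribute \land over \lor]
⇔ (S \land P) \lor (T \land P \land Q) \lor (T \land \lnot S \land Q)   [simplify]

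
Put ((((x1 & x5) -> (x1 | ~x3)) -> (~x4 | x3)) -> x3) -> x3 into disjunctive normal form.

((((x1 & x5) -> (x1 | ~x3)) -> (~x4 | x3)) -> x3) -> x3
≡ ~((((x1 & x5) -> (x1 | ~x3)) -> (~x4 | x3)) -> x3) | x3
≡ ~(~(((x1 & x5) -> (x1 | ~x3)) -> (~x4 | x3)) | x3) | x3
≡ ~(~(~((x1 & x5) -> (x1 | ~x3)) | ~x4 | x3) | x3) | x3
≡ ~(~(~(~(x1 & x5) | x1 | ~x3) | ~x4 | x3) | x3) | x3
≡ (~~(~(~(x1 & x5) | x1 | ~x3) | ~x4 | x3) & ~x3) | x3
≡ ((~(~(x1 & x5) | x1 | ~x3) | ~x4 | x3) & ~x3) | x3
≡ (((~~(x1 & x5) & ~x1 & ~~x3) | ~x4 | x3) & ~x3) | x3
≡ (((x1 & x5 & ~x1 & ~~x3) | ~x4 | x3) & ~x3) | x3
≡ (((x1 & x5 & ~x1 & x3) | ~x4 | x3) & ~x3) | x3
≡ (x1 & x5 & ~x1 & x3 & ~x3) | (~x4 & ~x3) | (x3 & ~x3) | x3
≡ (~x4 & ~x3) | x3

(~x4 & ~x3) | x3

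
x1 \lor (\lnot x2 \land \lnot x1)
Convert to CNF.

x1 \lor \lnot x2

x1 \lor (\lnot x2 \land \lnot x1)
⇔ (x1 \lor \lnot x2) \land (x1 \lor \lnot x1)
⇔ x1 \lor \lnot x2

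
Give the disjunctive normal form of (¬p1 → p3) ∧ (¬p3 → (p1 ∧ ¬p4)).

(p1 ∧ ¬p4) ∨ p3

(¬p1 → p3) ∧ (¬p3 → (p1 ∧ ¬p4))
= (¬¬p1 ∨ p3) ∧ (¬p3 → (p1 ∧ ¬p4))
= (¬¬p1 ∨ p3) ∧ (¬¬p3 ∨ (p1 ∧ ¬p4))
= (p1 ∨ p3) ∧ (¬¬p3 ∨ (p1 ∧ ¬p4))
= (p1 ∨ p3) ∧ (p3 ∨ (p1 ∧ ¬p4))
= (p1 ∧ p3) ∨ (p1 ∧ p1 ∧ ¬p4) ∨ (p3 ∧ p3) ∨ (p3 ∧ p1 ∧ ¬p4)
= (p1 ∧ ¬p4) ∨ p3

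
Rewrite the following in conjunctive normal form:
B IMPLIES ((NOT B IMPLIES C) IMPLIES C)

B IMPLIES ((NOT B IMPLIES C) IMPLIES C)
≡ NOT B OR ((NOT B IMPLIES C) IMPLIES C)   [eliminate IMPLIES]
≡ NOT B OR NOT (NOT B IMPLIES C) OR C   [eliminate IMPLIES]
≡ NOT B OR NOT (NOT NOT B OR C) OR C   [eliminate IMPLIES]
≡ NOT B OR (NOT NOT NOT B AND NOT C) OR C   [De Morgan]
≡ NOT B OR (NOT B AND NOT C) OR C   [double negation]
≡ (NOT B OR NOT B OR C) AND (NOT B OR NOT C OR C)   [distribute OR over AND]
≡ NOT B OR C   [simplify]

NOT B OR C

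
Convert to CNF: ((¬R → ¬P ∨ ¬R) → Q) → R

((¬R → ¬P ∨ ¬R) → Q) → R
≡ ¬((¬R → ¬P ∨ ¬R) → Q) ∨ R   — eliminate →
≡ ¬(¬(¬R → ¬P ∨ ¬R) ∨ Q) ∨ R   — eliminate →
≡ ¬(¬(¬¬R ∨ ¬P ∨ ¬R) ∨ Q) ∨ R   — eliminate →
≡ ¬¬(¬¬R ∨ ¬P ∨ ¬R) ∧ ¬Q ∨ R   — De Morgan
≡ (¬¬R ∨ ¬P ∨ ¬R) ∧ ¬Q ∨ R   — double negation
≡ (R ∨ ¬P ∨ ¬R) ∧ ¬Q ∨ R   — double negation
≡ (R ∨ ¬P ∨ ¬R ∨ R) ∧ (¬Q ∨ R)   — distribute ∨ over ∧
≡ ¬Q ∨ R   — simplify

¬Q ∨ R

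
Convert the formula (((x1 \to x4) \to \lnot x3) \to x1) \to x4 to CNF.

(((x1 \to x4) \to \lnot x3) \to x1) \to x4
≡ \lnot (((x1 \to x4) \to \lnot x3) \to x1) \lor x4   (eliminate \to)
≡ \lnot (\lnot ((x1 \to x4) \to \lnot x3) \lor x1) \lor x4   (eliminate \to)
≡ \lnot (\lnot (\lnot (x1 \to x4) \lor \lnot x3) \lor x1) \lor x4   (eliminate \to)
≡ \lnot (\lnot (\lnot (\lnot x1 \lor x4) \lor \lnot x3) \lor x1) \lor x4   (eliminate \to)
≡ (\lnot \lnot (\lnot (\lnot x1 \lor x4) \lor \lnot x3) \land \lnot x1) \lor x4   (De Morgan)
≡ ((\lnot (\lnot x1 \lor x4) \lor \lnot x3) \land \lnot x1) \lor x4   (double negation)
≡ (((\lnot \lnot x1 \land \lnot x4) \lor \lnot x3) \land \lnot x1) \lor x4   (De Morgan)
≡ (((x1 \land \lnot x4) \lor \lnot x3) \land \lnot x1) \lor x4   (double negation)
≡ (x1 \lor \lnot x3 \lor x4) \land (\lnot x4 \lor \lnot x3 \lor x4) \land (\lnot x1 \lor x4)   (distribute \lor over \land)
≡ (x1 \lor \lnot x3 \lor x4) \land (\lnot x1 \lor x4)   (simplify)

(x1 \lor \lnot x3 \lor x4) \land (\lnot x1 \lor x4)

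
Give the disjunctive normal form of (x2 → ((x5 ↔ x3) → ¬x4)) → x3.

(x2 ∧ ¬x5 ∧ ¬x3 ∧ x4) ∨ x3

(x2 → ((x5 ↔ x3) → ¬x4)) → x3
⇔ ¬(x2 → ((x5 ↔ x3) → ¬x4)) ∨ x3   (eliminate →)
⇔ ¬(¬x2 ∨ ((x5 ↔ x3) → ¬x4)) ∨ x3   (eliminate →)
⇔ ¬(¬x2 ∨ ¬(x5 ↔ x3) ∨ ¬x4) ∨ x3   (eliminate →)
⇔ ¬(¬x2 ∨ ¬((x5 → x3) ∧ (x3 → x5)) ∨ ¬x4) ∨ x3   (eliminate ↔)
⇔ ¬(¬x2 ∨ ¬((¬x5 ∨ x3) ∧ (x3 → x5)) ∨ ¬x4) ∨ x3   (eliminate →)
⇔ ¬(¬x2 ∨ ¬((¬x5 ∨ x3) ∧ (¬x3 ∨ x5)) ∨ ¬x4) ∨ x3   (eliminate →)
⇔ (¬¬x2 ∧ ¬¬((¬x5 ∨ x3) ∧ (¬x3 ∨ x5)) ∧ ¬¬x4) ∨ x3   (De Morgan)
⇔ (x2 ∧ ¬¬((¬x5 ∨ x3) ∧ (¬x3 ∨ x5)) ∧ ¬¬x4) ∨ x3   (double negation)
⇔ (x2 ∧ (¬x5 ∨ x3) ∧ (¬x3 ∨ x5) ∧ ¬¬x4) ∨ x3   (double negation)
⇔ (x2 ∧ (¬x5 ∨ x3) ∧ (¬x3 ∨ x5) ∧ x4) ∨ x3   (double negation)
⇔ (x2 ∧ ¬x5 ∧ ¬x3 ∧ x4) ∨ (x2 ∧ ¬x5 ∧ x5 ∧ x4) ∨ (x2 ∧ x3 ∧ ¬x3 ∧ x4) ∨ (x2 ∧ x3 ∧ x5 ∧ x4) ∨ x3   (distribute ∧ over ∨)
⇔ (x2 ∧ ¬x5 ∧ ¬x3 ∧ x4) ∨ x3   (simplify)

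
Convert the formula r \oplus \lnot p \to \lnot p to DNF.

r \oplus \lnot p \to \lnot p
≡ \lnot (r \oplus \lnot p) \lor \lnot p   (eliminate \to)
≡ \lnot (r \land \lnot \lnot p \lor \lnot r \land \lnot p) \lor \lnot p   (expand \oplus)
≡ \lnot (r \land \lnot \lnot p) \land \lnot (\lnot r \land \lnot p) \lor \lnot p   (De Morgan)
≡ (\lnot r \lor \lnot \lnot \lnot p) \land \lnot (\lnot r \land \lnot p) \lor \lnot p   (De Morgan)
≡ (\lnot r \lor \lnot p) \land \lnot (\lnot r \land \lnot p) \lor \lnot p   (double negation)
≡ (\lnot r \lor \lnot p) \land (\lnot \lnot r \lor \lnot \lnot p) \lor \lnot p   (De Morgan)
≡ (\lnot r \lor \lnot p) \land (r \lor \lnot \lnot p) \lor \lnot p   (double negation)
≡ (\lnot r \lor \lnot p) \land (r \lor p) \lor \lnot p   (double negation)
≡ \lnot r \land r \lor \lnot r \land p \lor \lnot p \land r \lor \lnot p \land p \lor \lnot p   (distribute \land over \lor)
≡ \lnot r \land p \lor \lnot p   (simplify)

\lnot r \land p \lor \lnot p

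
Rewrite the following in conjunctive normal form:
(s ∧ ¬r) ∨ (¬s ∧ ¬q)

(s ∧ ¬r) ∨ (¬s ∧ ¬q)
≡ (s ∨ ¬s) ∧ (s ∨ ¬q) ∧ (¬r ∨ ¬s) ∧ (¬r ∨ ¬q)   (distribute ∨ over ∧)
≡ (s ∨ ¬q) ∧ (¬r ∨ ¬s) ∧ (¬r ∨ ¬q)   (simplify)

(s ∨ ¬q) ∧ (¬r ∨ ¬s) ∧ (¬r ∨ ¬q)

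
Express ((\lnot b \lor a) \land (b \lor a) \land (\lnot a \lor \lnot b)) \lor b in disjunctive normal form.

((\lnot b \lor a) \land (b \lor a) \land (\lnot a \lor \lnot b)) \lor b
≡ (\lnot b \land b \land \lnot a) \lor (\lnot b \land b \land \lnot b) \lor (\lnot b \land a \land \lnot a) \lor (\lnot b \land a \land \lnot b) \lor (a \land b \land \lnot a) \lor (a \land b \land \lnot b) \lor (a \land a \land \lnot a) \lor (a \land a \land \lnot b) \lor b   — distribute \land over \lor
≡ (\lnot b \land a) \lor b   — simplify

(\lnot b \land a) \lor b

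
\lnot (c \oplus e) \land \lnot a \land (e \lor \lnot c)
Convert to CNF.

(\lnot c \lor e) \land (\lnot e \lor c) \land \lnot a

\lnot (c \oplus e) \land \lnot a \land (e \lor \lnot c)
= \lnot ((c \lor e) \land \lnot (c \land e)) \land \lnot a \land (e \lor \lnot c)   [expand \oplus]
= (\lnot (c \lor e) \lor \lnot \lnot (c \land e)) \land \lnot a \land (e \lor \lnot c)   [De Morgan]
= ((\lnot c \land \lnot e) \lor \lnot \lnot (c \land e)) \land \lnot a \land (e \lor \lnot c)   [De Morgan]
= ((\lnot c \land \lnot e) \lor (c \land e)) \land \lnot a \land (e \lor \lnot c)   [double negation]
= (\lnot c \lor c) \land (\lnot c \lor e) \land (\lnot e \lor c) \land (\lnot e \lor e) \land \lnot a \land (e \lor \lnot c)   [distribute \lor over \land]
= (\lnot c \lor e) \land (\lnot e \lor c) \land \lnot a   [simplify]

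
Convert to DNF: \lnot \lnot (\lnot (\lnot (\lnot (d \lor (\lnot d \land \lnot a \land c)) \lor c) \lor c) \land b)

\lnot d \land \lnot c \land b

\lnot \lnot (\lnot (\lnot (\lnot (d \lor (\lnot d \land \lnot a \land c)) \lor c) \lor c) \land b)
≡ \lnot (\lnot (\lnot (d \lor (\lnot d \land \lnot a \land c)) \lor c) \lor c) \land b   [double negation]
≡ \lnot \lnot (\lnot (d \lor (\lnot d \land \lnot a \land c)) \lor c) \land \lnot c \land b   [De Morgan]
≡ (\lnot (d \lor (\lnot d \land \lnot a \land c)) \lor c) \land \lnot c \land b   [double negation]
≡ ((\lnot d \land \lnot (\lnot d \land \lnot a \land c)) \lor c) \land \lnot c \land b   [De Morgan]
≡ ((\lnot d \land (\lnot \lnot d \lor \lnot \lnot a \lor \lnot c)) \lor c) \land \lnot c \land b   [De Morgan]
≡ ((\lnot d \land (d \lor \lnot \lnot a \lor \lnot c)) \lor c) \land \lnot c \land b   [double negation]
≡ ((\lnot d \land (d \lor a \lor \lnot c)) \lor c) \land \lnot c \land b   [double negation]
≡ (\lnot d \land d \land \lnot c \land b) \lor (\lnot d \land a \land \lnot c \land b) \lor (\lnot d \land \lnot c \land \lnot c \land b) \lor (c \land \lnot c \land b)   [distribute \land over \lor]
≡ \lnot d \land \lnot c \land b   [simplify]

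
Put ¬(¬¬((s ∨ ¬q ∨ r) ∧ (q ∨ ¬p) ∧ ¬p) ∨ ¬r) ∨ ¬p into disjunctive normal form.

p ∧ r ∨ ¬p

¬(¬¬((s ∨ ¬q ∨ r) ∧ (q ∨ ¬p) ∧ ¬p) ∨ ¬r) ∨ ¬p
≡ ¬¬¬((s ∨ ¬q ∨ r) ∧ (q ∨ ¬p) ∧ ¬p) ∧ ¬¬r ∨ ¬p   [De Morgan]
≡ ¬((s ∨ ¬q ∨ r) ∧ (q ∨ ¬p) ∧ ¬p) ∧ ¬¬r ∨ ¬p   [double negation]
≡ (¬(s ∨ ¬q ∨ r) ∨ ¬(q ∨ ¬p) ∨ ¬¬p) ∧ ¬¬r ∨ ¬p   [De Morgan]
≡ (¬s ∧ ¬¬q ∧ ¬r ∨ ¬(q ∨ ¬p) ∨ ¬¬p) ∧ ¬¬r ∨ ¬p   [De Morgan]
≡ (¬s ∧ q ∧ ¬r ∨ ¬(q ∨ ¬p) ∨ ¬¬p) ∧ ¬¬r ∨ ¬p   [double negation]
≡ (¬s ∧ q ∧ ¬r ∨ ¬q ∧ ¬¬p ∨ ¬¬p) ∧ ¬¬r ∨ ¬p   [De Morgan]
≡ (¬s ∧ q ∧ ¬r ∨ ¬q ∧ p ∨ ¬¬p) ∧ ¬¬r ∨ ¬p   [double negation]
≡ (¬s ∧ q ∧ ¬r ∨ ¬q ∧ p ∨ p) ∧ ¬¬r ∨ ¬p   [double negation]
≡ (¬s ∧ q ∧ ¬r ∨ ¬q ∧ p ∨ p) ∧ r ∨ ¬p   [double negation]
≡ ¬s ∧ q ∧ ¬r ∧ r ∨ ¬q ∧ p ∧ r ∨ p ∧ r ∨ ¬p   [distribute ∧ over ∨]
≡ p ∧ r ∨ ¬p   [simplify]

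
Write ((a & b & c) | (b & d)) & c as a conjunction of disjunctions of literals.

((a & b & c) | (b & d)) & c
= (a | b) & (a | d) & (b | b) & (b | d) & (c | b) & (c | d) & c   — distribute | over &
= (a | d) & b & c   — simplify

(a | d) & b & c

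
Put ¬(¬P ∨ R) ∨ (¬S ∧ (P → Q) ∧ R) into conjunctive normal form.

(P ∨ ¬S) ∧ (P ∨ R) ∧ (¬R ∨ ¬S) ∧ (¬R ∨ ¬P ∨ Q)

¬(¬P ∨ R) ∨ (¬S ∧ (P → Q) ∧ R)
= ¬(¬P ∨ R) ∨ (¬S ∧ (¬P ∨ Q) ∧ R)   (eliminate →)
= (¬¬P ∧ ¬R) ∨ (¬S ∧ (¬P ∨ Q) ∧ R)   (De Morgan)
= (P ∧ ¬R) ∨ (¬S ∧ (¬P ∨ Q) ∧ R)   (double negation)
= (P ∨ ¬S) ∧ (P ∨ ¬P ∨ Q) ∧ (P ∨ R) ∧ (¬R ∨ ¬S) ∧ (¬R ∨ ¬P ∨ Q) ∧ (¬R ∨ R)   (distribute ∨ over ∧)
= (P ∨ ¬S) ∧ (P ∨ R) ∧ (¬R ∨ ¬S) ∧ (¬R ∨ ¬P ∨ Q)   (simplify)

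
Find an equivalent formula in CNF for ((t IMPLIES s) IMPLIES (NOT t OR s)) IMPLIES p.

(NOT t OR s OR p) AND (t OR p) AND (NOT s OR p)

((t IMPLIES s) IMPLIES (NOT t OR s)) IMPLIES p
⇔ NOT ((t IMPLIES s) IMPLIES (NOT t OR s)) OR p
⇔ NOT (NOT (t IMPLIES s) OR NOT t OR s) OR p
⇔ NOT (NOT (NOT t OR s) OR NOT t OR s) OR p
⇔ (NOT NOT (NOT t OR s) AND NOT NOT t AND NOT s) OR p
⇔ ((NOT t OR s) AND NOT NOT t AND NOT s) OR p
⇔ ((NOT t OR s) AND t AND NOT s) OR p
⇔ (NOT t OR s OR p) AND (t OR p) AND (NOT s OR p)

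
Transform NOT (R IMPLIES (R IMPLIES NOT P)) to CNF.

NOT (R IMPLIES (R IMPLIES NOT P))
≡ NOT (NOT R OR (R IMPLIES NOT P))   (eliminate IMPLIES)
≡ NOT (NOT R OR NOT R OR NOT P)   (eliminate IMPLIES)
≡ NOT NOT R AND NOT NOT R AND NOT NOT P   (De Morgan)
≡ R AND NOT NOT R AND NOT NOT P   (double negation)
≡ R AND R AND NOT NOT P   (double negation)
≡ R AND R AND P   (double negation)
≡ R AND P   (simplify)

R AND P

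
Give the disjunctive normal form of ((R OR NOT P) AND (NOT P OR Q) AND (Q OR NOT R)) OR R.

(NOT P AND Q) OR (NOT P AND NOT R) OR R

((R OR NOT P) AND (NOT P OR Q) AND (Q OR NOT R)) OR R
⇔ (R AND NOT P AND Q) OR (R AND NOT P AND NOT R) OR (R AND Q AND Q) OR (R AND Q AND NOT R) OR (NOT P AND NOT P AND Q) OR (NOT P AND NOT P AND NOT R) OR (NOT P AND Q AND Q) OR (NOT P AND Q AND NOT R) OR R
⇔ (NOT P AND Q) OR (NOT P AND NOT R) OR R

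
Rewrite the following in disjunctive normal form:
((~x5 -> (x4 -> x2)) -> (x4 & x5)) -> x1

~x4 | (x2 & ~x5) | x1

((~x5 -> (x4 -> x2)) -> (x4 & x5)) -> x1
≡ ~((~x5 -> (x4 -> x2)) -> (x4 & x5)) | x1   [eliminate ->]
≡ ~(~(~x5 -> (x4 -> x2)) | (x4 & x5)) | x1   [eliminate ->]
≡ ~(~(~~x5 | (x4 -> x2)) | (x4 & x5)) | x1   [eliminate ->]
≡ ~(~(~~x5 | ~x4 | x2) | (x4 & x5)) | x1   [eliminate ->]
≡ (~~(~~x5 | ~x4 | x2) & ~(x4 & x5)) | x1   [De Morgan]
≡ ((~~x5 | ~x4 | x2) & ~(x4 & x5)) | x1   [double negation]
≡ ((x5 | ~x4 | x2) & ~(x4 & x5)) | x1   [double negation]
≡ ((x5 | ~x4 | x2) & (~x4 | ~x5)) | x1   [De Morgan]
≡ (x5 & ~x4) | (x5 & ~x5) | (~x4 & ~x4) | (~x4 & ~x5) | (x2 & ~x4) | (x2 & ~x5) | x1   [distribute & over |]
≡ ~x4 | (x2 & ~x5) | x1   [simplify]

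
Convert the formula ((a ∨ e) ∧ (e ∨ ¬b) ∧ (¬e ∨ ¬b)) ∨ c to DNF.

(a ∧ ¬b) ∨ (e ∧ ¬b) ∨ c

((a ∨ e) ∧ (e ∨ ¬b) ∧ (¬e ∨ ¬b)) ∨ c
≡ (a ∧ e ∧ ¬e) ∨ (a ∧ e ∧ ¬b) ∨ (a ∧ ¬b ∧ ¬e) ∨ (a ∧ ¬b ∧ ¬b) ∨ (e ∧ e ∧ ¬e) ∨ (e ∧ e ∧ ¬b) ∨ (e ∧ ¬b ∧ ¬e) ∨ (e ∧ ¬b ∧ ¬b) ∨ c   [distribute ∧ over ∨]
≡ (a ∧ ¬b) ∨ (e ∧ ¬b) ∨ c   [simplify]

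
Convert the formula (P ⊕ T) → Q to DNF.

(P ⊕ T) → Q
≡ ¬(P ⊕ T) ∨ Q   [eliminate →]
≡ ¬((P ∧ ¬T) ∨ (¬P ∧ T)) ∨ Q   [expand ⊕]
≡ (¬(P ∧ ¬T) ∧ ¬(¬P ∧ T)) ∨ Q   [De Morgan]
≡ ((¬P ∨ ¬¬T) ∧ ¬(¬P ∧ T)) ∨ Q   [De Morgan]
≡ ((¬P ∨ T) ∧ ¬(¬P ∧ T)) ∨ Q   [double negation]
≡ ((¬P ∨ T) ∧ (¬¬P ∨ ¬T)) ∨ Q   [De Morgan]
≡ ((¬P ∨ T) ∧ (P ∨ ¬T)) ∨ Q   [double negation]
≡ (¬P ∧ P) ∨ (¬P ∧ ¬T) ∨ (T ∧ P) ∨ (T ∧ ¬T) ∨ Q   [distribute ∧ over ∨]
≡ (¬P ∧ ¬T) ∨ (T ∧ P) ∨ Q   [simplify]

(¬P ∧ ¬T) ∨ (T ∧ P) ∨ Q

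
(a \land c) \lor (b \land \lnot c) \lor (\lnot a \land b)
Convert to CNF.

(a \land c) \lor (b \land \lnot c) \lor (\lnot a \land b)
≡ (a \lor b \lor \lnot a) \land (a \lor b \lor b) \land (a \lor \lnot c \lor \lnot a) \land (a \lor \lnot c \lor b) \land (c \lor b \lor \lnot a) \land (c \lor b \lor b) \land (c \lor \lnot c \lor \lnot a) \land (c \lor \lnot c \lor b)   — distribute \lor over \land
≡ (a \lor b) \land (c \lor b)   — simplify

(a \lor b) \land (c \lor b)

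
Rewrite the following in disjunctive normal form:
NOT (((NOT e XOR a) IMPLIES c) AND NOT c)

NOT (((NOT e XOR a) IMPLIES c) AND NOT c)
≡ NOT ((NOT (NOT e XOR a) OR c) AND NOT c)   — eliminate IMPLIES
≡ NOT ((NOT ((NOT e AND NOT a) OR (NOT NOT e AND a)) OR c) AND NOT c)   — expand XOR
≡ NOT (NOT ((NOT e AND NOT a) OR (NOT NOT e AND a)) OR c) OR NOT NOT c   — De Morgan
≡ (NOT NOT ((NOT e AND NOT a) OR (NOT NOT e AND a)) AND NOT c) OR NOT NOT c   — De Morgan
≡ (((NOT e AND NOT a) OR (NOT NOT e AND a)) AND NOT c) OR NOT NOT c   — double negation
≡ (((NOT e AND NOT a) OR (e AND a)) AND NOT c) OR NOT NOT c   — double negation
≡ (((NOT e AND NOT a) OR (e AND a)) AND NOT c) OR c   — double negation
≡ (NOT e AND NOT a AND NOT c) OR (e AND a AND NOT c) OR c   — distribute AND over OR

(NOT e AND NOT a AND NOT c) OR (e AND a AND NOT c) OR c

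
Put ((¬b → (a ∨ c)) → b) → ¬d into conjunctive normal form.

((¬b → (a ∨ c)) → b) → ¬d
≡ ¬((¬b → (a ∨ c)) → b) ∨ ¬d   [eliminate →]
≡ ¬(¬(¬b → (a ∨ c)) ∨ b) ∨ ¬d   [eliminate →]
≡ ¬(¬(¬¬b ∨ a ∨ c) ∨ b) ∨ ¬d   [eliminate →]
≡ (¬¬(¬¬b ∨ a ∨ c) ∧ ¬b) ∨ ¬d   [De Morgan]
≡ ((¬¬b ∨ a ∨ c) ∧ ¬b) ∨ ¬d   [double negation]
≡ ((b ∨ a ∨ c) ∧ ¬b) ∨ ¬d   [double negation]
≡ (b ∨ a ∨ c ∨ ¬d) ∧ (¬b ∨ ¬d)   [distribute ∨ over ∧]

(b ∨ a ∨ c ∨ ¬d) ∧ (¬b ∨ ¬d)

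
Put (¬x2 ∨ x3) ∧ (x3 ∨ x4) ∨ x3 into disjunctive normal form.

(¬x2 ∨ x3) ∧ (x3 ∨ x4) ∨ x3
≡ ¬x2 ∧ x3 ∨ ¬x2 ∧ x4 ∨ x3 ∧ x3 ∨ x3 ∧ x4 ∨ x3   [distribute ∧ over ∨]
≡ ¬x2 ∧ x4 ∨ x3   [simplify]

¬x2 ∧ x4 ∨ x3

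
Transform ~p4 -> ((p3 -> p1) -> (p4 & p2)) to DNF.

~p4 -> ((p3 -> p1) -> (p4 & p2))
≡ ~~p4 | ((p3 -> p1) -> (p4 & p2))   [eliminate ->]
≡ ~~p4 | ~(p3 -> p1) | (p4 & p2)   [eliminate ->]
≡ ~~p4 | ~(~p3 | p1) | (p4 & p2)   [eliminate ->]
≡ p4 | ~(~p3 | p1) | (p4 & p2)   [double negation]
≡ p4 | (~~p3 & ~p1) | (p4 & p2)   [De Morgan]
≡ p4 | (p3 & ~p1) | (p4 & p2)   [double negation]
≡ p4 | (p3 & ~p1)   [simplify]

p4 | (p3 & ~p1)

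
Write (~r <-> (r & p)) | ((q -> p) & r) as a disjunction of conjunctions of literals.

(r & ~p) | (~q & r) | (p & r)

(~r <-> (r & p)) | ((q -> p) & r)
≡ ((~r -> (r & p)) & ((r & p) -> ~r)) | ((q -> p) & r)   (eliminate <->)
≡ ((~~r | (r & p)) & ((r & p) -> ~r)) | ((q -> p) & r)   (eliminate ->)
≡ ((~~r | (r & p)) & (~(r & p) | ~r)) | ((q -> p) & r)   (eliminate ->)
≡ ((~~r | (r & p)) & (~(r & p) | ~r)) | ((~q | p) & r)   (eliminate ->)
≡ ((r | (r & p)) & (~(r & p) | ~r)) | ((~q | p) & r)   (double negation)
≡ ((r | (r & p)) & (~r | ~p | ~r)) | ((~q | p) & r)   (De Morgan)
≡ (r & ~r) | (r & ~p) | (r & ~r) | (r & p & ~r) | (r & p & ~p) | (r & p & ~r) | (~q & r) | (p & r)   (distribute & over |)
≡ (r & ~p) | (~q & r) | (p & r)   (simplify)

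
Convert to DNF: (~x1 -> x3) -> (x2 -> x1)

(~x1 -> x3) -> (x2 -> x1)
≡ ~(~x1 -> x3) | (x2 -> x1)   [eliminate ->]
≡ ~(~~x1 | x3) | (x2 -> x1)   [eliminate ->]
≡ ~(~~x1 | x3) | ~x2 | x1   [eliminate ->]
≡ (~~~x1 & ~x3) | ~x2 | x1   [De Morgan]
≡ (~x1 & ~x3) | ~x2 | x1   [double negation]

(~x1 & ~x3) | ~x2 | x1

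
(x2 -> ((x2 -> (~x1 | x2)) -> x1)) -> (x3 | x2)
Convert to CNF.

x2 | x3

(x2 -> ((x2 -> (~x1 | x2)) -> x1)) -> (x3 | x2)
≡ ~(x2 -> ((x2 -> (~x1 | x2)) -> x1)) | x3 | x2   [eliminate ->]
≡ ~(~x2 | ((x2 -> (~x1 | x2)) -> x1)) | x3 | x2   [eliminate ->]
≡ ~(~x2 | ~(x2 -> (~x1 | x2)) | x1) | x3 | x2   [eliminate ->]
≡ ~(~x2 | ~(~x2 | ~x1 | x2) | x1) | x3 | x2   [eliminate ->]
≡ (~~x2 & ~~(~x2 | ~x1 | x2) & ~x1) | x3 | x2   [De Morgan]
≡ (x2 & ~~(~x2 | ~x1 | x2) & ~x1) | x3 | x2   [double negation]
≡ (x2 & (~x2 | ~x1 | x2) & ~x1) | x3 | x2   [double negation]
≡ (x2 | x3 | x2) & (~x2 | ~x1 | x2 | x3 | x2) & (~x1 | x3 | x2)   [distribute | over &]
≡ x2 | x3   [simplify]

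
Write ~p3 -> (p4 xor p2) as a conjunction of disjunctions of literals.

~p3 -> (p4 xor p2)
= ~~p3 | (p4 xor p2)   [eliminate ->]
= ~~p3 | ((p4 | p2) & ~(p4 & p2))   [expand xor]
= p3 | ((p4 | p2) & ~(p4 & p2))   [double negation]
= p3 | ((p4 | p2) & (~p4 | ~p2))   [De Morgan]
= (p3 | p4 | p2) & (p3 | ~p4 | ~p2)   [distribute | over &]

(p3 | p4 | p2) & (p3 | ~p4 | ~p2)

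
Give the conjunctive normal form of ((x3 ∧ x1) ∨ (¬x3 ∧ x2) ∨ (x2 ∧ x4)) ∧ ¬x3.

((x3 ∧ x1) ∨ (¬x3 ∧ x2) ∨ (x2 ∧ x4)) ∧ ¬x3
= (x3 ∨ ¬x3 ∨ x2) ∧ (x3 ∨ ¬x3 ∨ x4) ∧ (x3 ∨ x2 ∨ x2) ∧ (x3 ∨ x2 ∨ x4) ∧ (x1 ∨ ¬x3 ∨ x2) ∧ (x1 ∨ ¬x3 ∨ x4) ∧ (x1 ∨ x2 ∨ x2) ∧ (x1 ∨ x2 ∨ x4) ∧ ¬x3   [distribute ∨ over ∧]
= (x3 ∨ x2) ∧ (x1 ∨ x2) ∧ ¬x3   [simplify]

(x3 ∨ x2) ∧ (x1 ∨ x2) ∧ ¬x3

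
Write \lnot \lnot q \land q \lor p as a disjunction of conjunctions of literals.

\lnot \lnot q \land q \lor p
≡ q \land q \lor p   [double negation]
≡ q \lor p   [simplify]

q \lor p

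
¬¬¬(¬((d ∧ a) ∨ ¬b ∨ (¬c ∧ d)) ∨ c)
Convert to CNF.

(d ∨ ¬b) ∧ ¬c

¬¬¬(¬((d ∧ a) ∨ ¬b ∨ (¬c ∧ d)) ∨ c)
≡ ¬(¬((d ∧ a) ∨ ¬b ∨ (¬c ∧ d)) ∨ c)   [double negation]
≡ ¬¬((d ∧ a) ∨ ¬b ∨ (¬c ∧ d)) ∧ ¬c   [De Morgan]
≡ ((d ∧ a) ∨ ¬b ∨ (¬c ∧ d)) ∧ ¬c   [double negation]
≡ (d ∨ ¬b ∨ ¬c) ∧ (d ∨ ¬b ∨ d) ∧ (a ∨ ¬b ∨ ¬c) ∧ (a ∨ ¬b ∨ d) ∧ ¬c   [distribute ∨ over ∧]
≡ (d ∨ ¬b) ∧ ¬c   [simplify]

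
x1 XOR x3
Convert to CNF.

x1 XOR x3
≡ (x1 OR x3) AND NOT (x1 AND x3)   — expand XOR
≡ (x1 OR x3) AND (NOT x1 OR NOT x3)   — De Morgan

(x1 OR x3) AND (NOT x1 OR NOT x3)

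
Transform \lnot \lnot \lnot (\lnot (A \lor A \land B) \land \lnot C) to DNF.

\lnot \lnot \lnot (\lnot (A \lor A \land B) \land \lnot C)
= \lnot (\lnot (A \lor A \land B) \land \lnot C)   — double negation
= \lnot \lnot (A \lor A \land B) \lor \lnot \lnot C   — De Morgan
= A \lor A \land B \lor \lnot \lnot C   — double negation
= A \lor A \land B \lor C   — double negation
= A \lor C   — simplify

A \lor C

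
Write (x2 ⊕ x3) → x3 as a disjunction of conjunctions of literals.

(x2 ⊕ x3) → x3
= ¬(x2 ⊕ x3) ∨ x3
= ¬((x2 ∧ ¬x3) ∨ (¬x2 ∧ x3)) ∨ x3
= (¬(x2 ∧ ¬x3) ∧ ¬(¬x2 ∧ x3)) ∨ x3
= ((¬x2 ∨ ¬¬x3) ∧ ¬(¬x2 ∧ x3)) ∨ x3
= ((¬x2 ∨ x3) ∧ ¬(¬x2 ∧ x3)) ∨ x3
= ((¬x2 ∨ x3) ∧ (¬¬x2 ∨ ¬x3)) ∨ x3
= ((¬x2 ∨ x3) ∧ (x2 ∨ ¬x3)) ∨ x3
= (¬x2 ∧ x2) ∨ (¬x2 ∧ ¬x3) ∨ (x3 ∧ x2) ∨ (x3 ∧ ¬x3) ∨ x3
= (¬x2 ∧ ¬x3) ∨ x3

(¬x2 ∧ ¬x3) ∨ x3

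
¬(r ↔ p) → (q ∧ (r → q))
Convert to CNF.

¬(r ↔ p) → (q ∧ (r → q))
= ¬¬(r ↔ p) ∨ (q ∧ (r → q))   [eliminate →]
= ¬¬((r → p) ∧ (p → r)) ∨ (q ∧ (r → q))   [eliminate ↔]
= ¬¬((¬r ∨ p) ∧ (p → r)) ∨ (q ∧ (r → q))   [eliminate →]
= ¬¬((¬r ∨ p) ∧ (¬p ∨ r)) ∨ (q ∧ (r → q))   [eliminate →]
= ¬¬((¬r ∨ p) ∧ (¬p ∨ r)) ∨ (q ∧ (¬r ∨ q))   [eliminate →]
= ((¬r ∨ p) ∧ (¬p ∨ r)) ∨ (q ∧ (¬r ∨ q))   [double negation]
= (¬r ∨ p ∨ q) ∧ (¬r ∨ p ∨ ¬r ∨ q) ∧ (¬p ∨ r ∨ q) ∧ (¬p ∨ r ∨ ¬r ∨ q)   [distribute ∨ over ∧]
= (¬r ∨ p ∨ q) ∧ (¬p ∨ r ∨ q)   [simplify]

(¬r ∨ p ∨ q) ∧ (¬p ∨ r ∨ q)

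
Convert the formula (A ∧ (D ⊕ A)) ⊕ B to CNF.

(A ∨ B) ∧ (¬D ∨ ¬A ∨ B) ∧ (¬A ∨ D ∨ ¬B)

(A ∧ (D ⊕ A)) ⊕ B
= ((A ∧ (D ⊕ A)) ∨ B) ∧ ¬(A ∧ (D ⊕ A) ∧ B)   [expand ⊕]
= ((A ∧ (D ∨ A) ∧ ¬(D ∧ A)) ∨ B) ∧ ¬(A ∧ (D ⊕ A) ∧ B)   [expand ⊕]
= ((A ∧ (D ∨ A) ∧ ¬(D ∧ A)) ∨ B) ∧ ¬(A ∧ (D ∨ A) ∧ ¬(D ∧ A) ∧ B)   [expand ⊕]
= ((A ∧ (D ∨ A) ∧ (¬D ∨ ¬A)) ∨ B) ∧ ¬(A ∧ (D ∨ A) ∧ ¬(D ∧ A) ∧ B)   [De Morgan]
= ((A ∧ (D ∨ A) ∧ (¬D ∨ ¬A)) ∨ B) ∧ (¬A ∨ ¬(D ∨ A) ∨ ¬¬(D ∧ A) ∨ ¬B)   [De Morgan]
= ((A ∧ (D ∨ A) ∧ (¬D ∨ ¬A)) ∨ B) ∧ (¬A ∨ (¬D ∧ ¬A) ∨ ¬¬(D ∧ A) ∨ ¬B)   [De Morgan]
= ((A ∧ (D ∨ A) ∧ (¬D ∨ ¬A)) ∨ B) ∧ (¬A ∨ (¬D ∧ ¬A) ∨ (D ∧ A) ∨ ¬B)   [double negation]
= (A ∨ B) ∧ (D ∨ A ∨ B) ∧ (¬D ∨ ¬A ∨ B) ∧ (¬A ∨ ¬D ∨ D ∨ ¬B) ∧ (¬A ∨ ¬D ∨ A ∨ ¬B) ∧ (¬A ∨ ¬A ∨ D ∨ ¬B) ∧ (¬A ∨ ¬A ∨ A ∨ ¬B)   [distribute ∨ over ∧]
= (A ∨ B) ∧ (¬D ∨ ¬A ∨ B) ∧ (¬A ∨ D ∨ ¬B)   [simplify]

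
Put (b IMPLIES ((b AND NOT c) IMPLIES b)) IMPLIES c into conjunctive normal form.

(b IMPLIES ((b AND NOT c) IMPLIES b)) IMPLIES c
= NOT (b IMPLIES ((b AND NOT c) IMPLIES b)) OR c
= NOT (NOT b OR ((b AND NOT c) IMPLIES b)) OR c
= NOT (NOT b OR NOT (b AND NOT c) OR b) OR c
= (NOT NOT b AND NOT NOT (b AND NOT c) AND NOT b) OR c
= (b AND NOT NOT (b AND NOT c) AND NOT b) OR c
= (b AND b AND NOT c AND NOT b) OR c
= (b OR c) AND (b OR c) AND (NOT c OR c) AND (NOT b OR c)
= (b OR c) AND (NOT b OR c)

(b OR c) AND (NOT b OR c)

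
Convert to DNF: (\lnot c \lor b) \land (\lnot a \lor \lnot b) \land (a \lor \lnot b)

\lnot c \land \lnot b

(\lnot c \lor b) \land (\lnot a \lor \lnot b) \land (a \lor \lnot b)
≡ (\lnot c \land \lnot a \land a) \lor (\lnot c \land \lnot a \land \lnot b) \lor (\lnot c \land \lnot b \land a) \lor (\lnot c \land \lnot b \land \lnot b) \lor (b \land \lnot a \land a) \lor (b \land \lnot a \land \lnot b) \lor (b \land \lnot b \land a) \lor (b \land \lnot b \land \lnot b)   (distribute \land over \lor)
≡ \lnot c \land \lnot b   (simplify)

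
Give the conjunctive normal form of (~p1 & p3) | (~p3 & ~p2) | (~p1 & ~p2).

(~p1 & p3) | (~p3 & ~p2) | (~p1 & ~p2)
≡ (~p1 | ~p3 | ~p1) & (~p1 | ~p3 | ~p2) & (~p1 | ~p2 | ~p1) & (~p1 | ~p2 | ~p2) & (p3 | ~p3 | ~p1) & (p3 | ~p3 | ~p2) & (p3 | ~p2 | ~p1) & (p3 | ~p2 | ~p2)   — distribute | over &
≡ (~p1 | ~p3) & (~p1 | ~p2) & (p3 | ~p2)   — simplify

(~p1 | ~p3) & (~p1 | ~p2) & (p3 | ~p2)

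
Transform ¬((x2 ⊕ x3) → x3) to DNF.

x2 ∧ ¬x3

¬((x2 ⊕ x3) → x3)
≡ ¬(¬(x2 ⊕ x3) ∨ x3)   (eliminate →)
≡ ¬(¬((x2 ∧ ¬x3) ∨ (¬x2 ∧ x3)) ∨ x3)   (expand ⊕)
≡ ¬¬((x2 ∧ ¬x3) ∨ (¬x2 ∧ x3)) ∧ ¬x3   (De Morgan)
≡ ((x2 ∧ ¬x3) ∨ (¬x2 ∧ x3)) ∧ ¬x3   (double negation)
≡ (x2 ∧ ¬x3 ∧ ¬x3) ∨ (¬x2 ∧ x3 ∧ ¬x3)   (distribute ∧ over ∨)
≡ x2 ∧ ¬x3   (simplify)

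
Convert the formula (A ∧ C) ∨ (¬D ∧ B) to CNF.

(A ∨ ¬D) ∧ (A ∨ B) ∧ (C ∨ ¬D) ∧ (C ∨ B)

(A ∧ C) ∨ (¬D ∧ B)
≡ (A ∨ ¬D) ∧ (A ∨ B) ∧ (C ∨ ¬D) ∧ (C ∨ B)   [distribute ∨ over ∧]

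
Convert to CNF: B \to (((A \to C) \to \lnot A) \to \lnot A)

B \to (((A \to C) \to \lnot A) \to \lnot A)
≡ \lnot B \lor (((A \to C) \to \lnot A) \to \lnot A)   [eliminate \to]
≡ \lnot B \lor \lnot ((A \to C) \to \lnot A) \lor \lnot A   [eliminate \to]
≡ \lnot B \lor \lnot (\lnot (A \to C) \lor \lnot A) \lor \lnot A   [eliminate \to]
≡ \lnot B \lor \lnot (\lnot (\lnot A \lor C) \lor \lnot A) \lor \lnot A   [eliminate \to]
≡ \lnot B \lor (\lnot \lnot (\lnot A \lor C) \land \lnot \lnot A) \lor \lnot A   [De Morgan]
≡ \lnot B \lor ((\lnot A \lor C) \land \lnot \lnot A) \lor \lnot A   [double negation]
≡ \lnot B \lor ((\lnot A \lor C) \land A) \lor \lnot A   [double negation]
≡ (\lnot B \lor \lnot A \lor C \lor \lnot A) \land (\lnot B \lor A \lor \lnot A)   [distribute \lor over \land]
≡ \lnot B \lor \lnot A \lor C   [simplify]

\lnot B \lor \lnot A \lor C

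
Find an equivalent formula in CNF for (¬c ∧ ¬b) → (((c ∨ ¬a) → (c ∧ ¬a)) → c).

c ∨ b ∨ ¬a

(¬c ∧ ¬b) → (((c ∨ ¬a) → (c ∧ ¬a)) → c)
= ¬(¬c ∧ ¬b) ∨ (((c ∨ ¬a) → (c ∧ ¬a)) → c)   [eliminate →]
= ¬(¬c ∧ ¬b) ∨ ¬((c ∨ ¬a) → (c ∧ ¬a)) ∨ c   [eliminate →]
= ¬(¬c ∧ ¬b) ∨ ¬(¬(c ∨ ¬a) ∨ (c ∧ ¬a)) ∨ c   [eliminate →]
= ¬¬c ∨ ¬¬b ∨ ¬(¬(c ∨ ¬a) ∨ (c ∧ ¬a)) ∨ c   [De Morgan]
= c ∨ ¬¬b ∨ ¬(¬(c ∨ ¬a) ∨ (c ∧ ¬a)) ∨ c   [double negation]
= c ∨ b ∨ ¬(¬(c ∨ ¬a) ∨ (c ∧ ¬a)) ∨ c   [double negation]
= c ∨ b ∨ (¬¬(c ∨ ¬a) ∧ ¬(c ∧ ¬a)) ∨ c   [De Morgan]
= c ∨ b ∨ ((c ∨ ¬a) ∧ ¬(c ∧ ¬a)) ∨ c   [double negation]
= c ∨ b ∨ ((c ∨ ¬a) ∧ (¬c ∨ ¬¬a)) ∨ c   [De Morgan]
= c ∨ b ∨ ((c ∨ ¬a) ∧ (¬c ∨ a)) ∨ c   [double negation]
= (c ∨ b ∨ c ∨ ¬a ∨ c) ∧ (c ∨ b ∨ ¬c ∨ a ∨ c)   [distribute ∨ over ∧]
= c ∨ b ∨ ¬a   [simplify]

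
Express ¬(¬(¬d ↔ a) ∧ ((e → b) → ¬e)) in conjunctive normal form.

¬(¬(¬d ↔ a) ∧ ((e → b) → ¬e))
≡ ¬(¬((¬d → a) ∧ (a → ¬d)) ∧ ((e → b) → ¬e))   [eliminate ↔]
≡ ¬(¬((¬¬d ∨ a) ∧ (a → ¬d)) ∧ ((e → b) → ¬e))   [eliminate →]
≡ ¬(¬((¬¬d ∨ a) ∧ (¬a ∨ ¬d)) ∧ ((e → b) → ¬e))   [eliminate →]
≡ ¬(¬((¬¬d ∨ a) ∧ (¬a ∨ ¬d)) ∧ (¬(e → b) ∨ ¬e))   [eliminate →]
≡ ¬(¬((¬¬d ∨ a) ∧ (¬a ∨ ¬d)) ∧ (¬(¬e ∨ b) ∨ ¬e))   [eliminate →]
≡ ¬¬((¬¬d ∨ a) ∧ (¬a ∨ ¬d)) ∨ ¬(¬(¬e ∨ b) ∨ ¬e)   [De Morgan]
≡ ((¬¬d ∨ a) ∧ (¬a ∨ ¬d)) ∨ ¬(¬(¬e ∨ b) ∨ ¬e)   [double negation]
≡ ((d ∨ a) ∧ (¬a ∨ ¬d)) ∨ ¬(¬(¬e ∨ b) ∨ ¬e)   [double negation]
≡ ((d ∨ a) ∧ (¬a ∨ ¬d)) ∨ (¬¬(¬e ∨ b) ∧ ¬¬e)   [De Morgan]
≡ ((d ∨ a) ∧ (¬a ∨ ¬d)) ∨ ((¬e ∨ b) ∧ ¬¬e)   [double negation]
≡ ((d ∨ a) ∧ (¬a ∨ ¬d)) ∨ ((¬e ∨ b) ∧ e)   [double negation]
≡ (d ∨ a ∨ ¬e ∨ b) ∧ (d ∨ a ∨ e) ∧ (¬a ∨ ¬d ∨ ¬e ∨ b) ∧ (¬a ∨ ¬d ∨ e)   [distribute ∨ over ∧]

(d ∨ a ∨ ¬e ∨ b) ∧ (d ∨ a ∨ e) ∧ (¬a ∨ ¬d ∨ ¬e ∨ b) ∧ (¬a ∨ ¬d ∨ e)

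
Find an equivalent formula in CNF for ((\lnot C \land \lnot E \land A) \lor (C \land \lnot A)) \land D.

((\lnot C \land \lnot E \land A) \lor (C \land \lnot A)) \land D
≡ (\lnot C \lor C) \land (\lnot C \lor \lnot A) \land (\lnot E \lor C) \land (\lnot E \lor \lnot A) \land (A \lor C) \land (A \lor \lnot A) \land D
≡ (\lnot C \lor \lnot A) \land (\lnot E \lor C) \land (\lnot E \lor \lnot A) \land (A \lor C) \land D

(\lnot C \lor \lnot A) \land (\lnot E \lor C) \land (\lnot E \lor \lnot A) \land (A \lor C) \land D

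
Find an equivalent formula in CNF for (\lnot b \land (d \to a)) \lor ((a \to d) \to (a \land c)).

(\lnot b \land (d \to a)) \lor ((a \to d) \to (a \land c))
⇔ (\lnot b \land (\lnot d \lor a)) \lor ((a \to d) \to (a \land c))   — eliminate \to
⇔ (\lnot b \land (\lnot d \lor a)) \lor \lnot (a \to d) \lor (a \land c)   — eliminate \to
⇔ (\lnot b \land (\lnot d \lor a)) \lor \lnot (\lnot a \lor d) \lor (a \land c)   — eliminate \to
⇔ (\lnot b \land (\lnot d \lor a)) \lor (\lnot \lnot a \land \lnot d) \lor (a \land c)   — De Morgan
⇔ (\lnot b \land (\lnot d \lor a)) \lor (a \land \lnot d) \lor (a \land c)   — double negation
⇔ (\lnot b \lor a \lor a) \land (\lnot b \lor a \lor c) \land (\lnot b \lor \lnot d \lor a) \land (\lnot b \lor \lnot d \lor c) \land (\lnot d \lor a \lor a \lor a) \land (\lnot d \lor a \lor a \lor c) \land (\lnot d \lor a \lor \lnot d \lor a) \land (\lnot d \lor a \lor \lnot d \lor c)   — distribute \lor over \land
⇔ (\lnot b \lor a) \land (\lnot b \lor \lnot d \lor c) \land (\lnot d \lor a)   — simplify

(\lnot b \lor a) \land (\lnot b \lor \lnot d \lor c) \land (\lnot d \lor a)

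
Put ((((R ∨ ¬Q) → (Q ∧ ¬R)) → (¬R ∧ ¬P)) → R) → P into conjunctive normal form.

((((R ∨ ¬Q) → (Q ∧ ¬R)) → (¬R ∧ ¬P)) → R) → P
= ¬((((R ∨ ¬Q) → (Q ∧ ¬R)) → (¬R ∧ ¬P)) → R) ∨ P
= ¬(¬(((R ∨ ¬Q) → (Q ∧ ¬R)) → (¬R ∧ ¬P)) ∨ R) ∨ P
= ¬(¬(¬((R ∨ ¬Q) → (Q ∧ ¬R)) ∨ (¬R ∧ ¬P)) ∨ R) ∨ P
= ¬(¬(¬(¬(R ∨ ¬Q) ∨ (Q ∧ ¬R)) ∨ (¬R ∧ ¬P)) ∨ R) ∨ P
= (¬¬(¬(¬(R ∨ ¬Q) ∨ (Q ∧ ¬R)) ∨ (¬R ∧ ¬P)) ∧ ¬R) ∨ P
= ((¬(¬(R ∨ ¬Q) ∨ (Q ∧ ¬R)) ∨ (¬R ∧ ¬P)) ∧ ¬R) ∨ P
= (((¬¬(R ∨ ¬Q) ∧ ¬(Q ∧ ¬R)) ∨ (¬R ∧ ¬P)) ∧ ¬R) ∨ P
= ((((R ∨ ¬Q) ∧ ¬(Q ∧ ¬R)) ∨ (¬R ∧ ¬P)) ∧ ¬R) ∨ P
= ((((R ∨ ¬Q) ∧ (¬Q ∨ ¬¬R)) ∨ (¬R ∧ ¬P)) ∧ ¬R) ∨ P
= ((((R ∨ ¬Q) ∧ (¬Q ∨ R)) ∨ (¬R ∧ ¬P)) ∧ ¬R) ∨ P
= (R ∨ ¬Q ∨ ¬R ∨ P) ∧ (R ∨ ¬Q ∨ ¬P ∨ P) ∧ (¬Q ∨ R ∨ ¬R ∨ P) ∧ (¬Q ∨ R ∨ ¬P ∨ P) ∧ (¬R ∨ P)
= ¬R ∨ P

¬R ∨ P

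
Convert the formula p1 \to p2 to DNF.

\lnot p1 \lor p2

p1 \to p2
≡ \lnot p1 \lor p2   [eliminate \to]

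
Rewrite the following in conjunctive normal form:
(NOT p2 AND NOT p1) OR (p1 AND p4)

(NOT p2 AND NOT p1) OR (p1 AND p4)
≡ (NOT p2 OR p1) AND (NOT p2 OR p4) AND (NOT p1 OR p1) AND (NOT p1 OR p4)   [distribute OR over AND]
≡ (NOT p2 OR p1) AND (NOT p2 OR p4) AND (NOT p1 OR p4)   [simplify]

(NOT p2 OR p1) AND (NOT p2 OR p4) AND (NOT p1 OR p4)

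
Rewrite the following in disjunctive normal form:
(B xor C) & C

~B & C

(B xor C) & C
≡ ((B & ~C) | (~B & C)) & C   — expand xor
≡ (B & ~C & C) | (~B & C & C)   — distribute & over |
≡ ~B & C   — simplify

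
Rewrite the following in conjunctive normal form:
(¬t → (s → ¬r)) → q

(¬t → (s → ¬r)) → q
= ¬(¬t → (s → ¬r)) ∨ q   [eliminate →]
= ¬(¬¬t ∨ (s → ¬r)) ∨ q   [eliminate →]
= ¬(¬¬t ∨ ¬s ∨ ¬r) ∨ q   [eliminate →]
= (¬¬¬t ∧ ¬¬s ∧ ¬¬r) ∨ q   [De Morgan]
= (¬t ∧ ¬¬s ∧ ¬¬r) ∨ q   [double negation]
= (¬t ∧ s ∧ ¬¬r) ∨ q   [double negation]
= (¬t ∧ s ∧ r) ∨ q   [double negation]
= (¬t ∨ q) ∧ (s ∨ q) ∧ (r ∨ q)   [distribute ∨ over ∧]

(¬t ∨ q) ∧ (s ∨ q) ∧ (r ∨ q)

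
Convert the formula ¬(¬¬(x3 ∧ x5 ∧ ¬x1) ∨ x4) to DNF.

(¬x3 ∧ ¬x4) ∨ (¬x5 ∧ ¬x4) ∨ (x1 ∧ ¬x4)

¬(¬¬(x3 ∧ x5 ∧ ¬x1) ∨ x4)
⇔ ¬¬¬(x3 ∧ x5 ∧ ¬x1) ∧ ¬x4   [De Morgan]
⇔ ¬(x3 ∧ x5 ∧ ¬x1) ∧ ¬x4   [double negation]
⇔ (¬x3 ∨ ¬x5 ∨ ¬¬x1) ∧ ¬x4   [De Morgan]
⇔ (¬x3 ∨ ¬x5 ∨ x1) ∧ ¬x4   [double negation]
⇔ (¬x3 ∧ ¬x4) ∨ (¬x5 ∧ ¬x4) ∨ (x1 ∧ ¬x4)   [distribute ∧ over ∨]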